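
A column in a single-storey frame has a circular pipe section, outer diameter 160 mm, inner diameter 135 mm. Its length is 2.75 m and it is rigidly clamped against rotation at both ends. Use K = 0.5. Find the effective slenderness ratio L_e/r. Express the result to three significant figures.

d_o = 160 mm, d_i = 135 mm
I = π(d_o⁴ − d_i⁴)/64 = π(160⁴ − 135.0⁴)/64 = 1.587×10^7 mm⁴
A = 5.792×10^3 mm²;  r_min = √(I/A) = √(1.587×10^7/5.792×10^3) = 52.34 mm
L_e = K·L = 0.5 × 2.75 m = 1.375 m = 1375.0 mm
λ = L_e / r_min = 1375.0 / 52.34 = 26.3

λ ≈ 26.3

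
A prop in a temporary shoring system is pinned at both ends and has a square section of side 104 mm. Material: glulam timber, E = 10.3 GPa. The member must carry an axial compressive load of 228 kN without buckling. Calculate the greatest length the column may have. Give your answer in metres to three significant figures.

L_max ≈ 2.08 m

I = a⁴/12 = 104⁴/12 = 9.749×10^6 mm⁴
I = 9.749×10^-6 m⁴
At the buckling limit P_cr = P = 2.280×10^5 N
From P_cr = π²EI/(K·L)²:  L = (1/K)·√(π²EI/P_cr) = (1/1)·√(π²×1.03×10^10×9.749×10^-6/2.280×10^5)
L = 2.08 m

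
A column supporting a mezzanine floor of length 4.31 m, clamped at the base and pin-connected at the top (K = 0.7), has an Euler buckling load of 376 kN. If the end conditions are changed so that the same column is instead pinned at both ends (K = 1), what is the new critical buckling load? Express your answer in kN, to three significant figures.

P_cr ∝ 1/K², so P_cr,new = P_cr,old × (K_old/K_new)² = 376 × (0.7/1)²
= 376 × 0.4900 = 184 kN

P_cr ≈ 184 kN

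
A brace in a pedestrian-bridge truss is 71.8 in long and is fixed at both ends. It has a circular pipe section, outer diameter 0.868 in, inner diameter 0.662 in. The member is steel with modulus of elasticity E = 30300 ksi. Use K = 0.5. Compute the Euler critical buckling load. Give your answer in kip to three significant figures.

P_cr ≈ 4.28 kip

d_o = 0.868 in, d_i = 0.662 in
I = π(d_o⁴ − d_i⁴)/64 = π(0.868⁴ − 0.6620⁴)/64 = 1.844×10^-2 in⁴
Effective length L_e = K·L = 0.5 × 71.8 = 35.90 in
P_cr = π²EI / L_e² = π² × 30300×10³ × 1.844×10^-2 / 35.90² = 4.278×10^3 lb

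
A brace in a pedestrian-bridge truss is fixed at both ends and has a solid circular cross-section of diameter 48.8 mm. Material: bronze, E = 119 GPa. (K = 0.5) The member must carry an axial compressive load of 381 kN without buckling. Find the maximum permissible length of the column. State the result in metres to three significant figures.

I = πd⁴/64 = π×48.8⁴/64 = 2.784×10^5 mm⁴
I = 2.784×10^-7 m⁴
At the buckling limit P_cr = P = 3.810×10^5 N
From P_cr = π²EI/(K·L)²:  L = (1/K)·√(π²EI/P_cr) = (1/0.5)·√(π²×1.19×10^11×2.784×10^-7/3.810×10^5)
L = 1.85 m

L_max ≈ 1.85 m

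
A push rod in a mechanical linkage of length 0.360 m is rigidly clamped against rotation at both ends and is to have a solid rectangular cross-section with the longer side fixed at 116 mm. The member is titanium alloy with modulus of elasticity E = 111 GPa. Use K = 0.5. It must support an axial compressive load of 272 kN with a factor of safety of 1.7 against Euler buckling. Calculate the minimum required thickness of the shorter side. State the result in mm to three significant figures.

b ≈ 11.2 mm

Required P_cr = n·P = 1.7 × 272 = 462.4 kN
L_e = K·L = 0.5 × 0.360 = 0.1800 m
Required I = P_cr·L_e²/(π²E) = 4.624×10^5 × 0.1800² / (π² × 1.11×10^11) = 1.368×10^-8 m⁴
I_req = 1.368×10^4 mm⁴
Rectangle, weak axis: I_min = h·b³/12 with h = 116 mm fixed  ⇒  b = (12I/h)^(1/3) = 11.2 mm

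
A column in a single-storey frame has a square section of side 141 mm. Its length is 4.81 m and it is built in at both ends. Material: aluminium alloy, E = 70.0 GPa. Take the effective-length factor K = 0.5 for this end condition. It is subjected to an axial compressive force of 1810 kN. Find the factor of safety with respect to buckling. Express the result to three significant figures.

n ≈ 2.17

I = a⁴/12 = 141⁴/12 = 3.294×10^7 mm⁴
I = 3.294×10^7 mm⁴ = 3.294×10^-5 m⁴
Effective length L_e = K·L = 0.5 × 4.81 = 2.405 m
P_cr = π²EI / L_e² = π² × 70.0×10⁹ × 3.294×10^-5 / 2.405² = 3.934×10^6 N
Factor of safety n = P_cr / P = 3934.3 / 1810 = 2.17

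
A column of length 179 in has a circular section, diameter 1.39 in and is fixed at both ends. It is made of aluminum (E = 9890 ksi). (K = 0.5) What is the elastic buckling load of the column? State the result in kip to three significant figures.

P_cr ≈ 2.23 kip

I = πd⁴/64 = π×1.39⁴/64 = 0.1832 in⁴
Effective length L_e = K·L = 0.5 × 179 = 89.50 in
P_cr = π²EI / L_e² = π² × 9890×10³ × 0.1832 / 89.50² = 2.233×10^3 lb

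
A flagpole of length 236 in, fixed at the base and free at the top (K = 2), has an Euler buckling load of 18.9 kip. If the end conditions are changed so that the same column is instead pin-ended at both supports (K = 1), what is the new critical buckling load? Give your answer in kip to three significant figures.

P_cr ≈ 75.6 kip

P_cr ∝ 1/K², so P_cr,new = P_cr,old × (K_old/K_new)² = 18.9 × (2/1)²
= 18.9 × 4.000 = 75.6 kip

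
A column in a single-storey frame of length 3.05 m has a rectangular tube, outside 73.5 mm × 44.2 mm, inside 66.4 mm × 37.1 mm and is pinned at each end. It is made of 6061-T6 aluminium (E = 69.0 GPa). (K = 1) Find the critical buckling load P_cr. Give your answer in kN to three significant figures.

P_cr ≈ 18.0 kN

Weak-axis I_min = (h_o·b_o³ − h_i·b_i³)/12 with b_o = 44.2, b_i = 37.10 mm (shorter outer/inner sides).
I_min = (73.5×44.2³ − 66.40×37.10³)/12 = 2.463×10^5 mm⁴
I = 2.463×10^5 mm⁴ = 2.463×10^-7 m⁴
Effective length L_e = K·L = 1 × 3.05 = 3.050 m
P_cr = π²EI / L_e² = π² × 69.0×10⁹ × 2.463×10^-7 / 3.050² = 1.803×10^4 N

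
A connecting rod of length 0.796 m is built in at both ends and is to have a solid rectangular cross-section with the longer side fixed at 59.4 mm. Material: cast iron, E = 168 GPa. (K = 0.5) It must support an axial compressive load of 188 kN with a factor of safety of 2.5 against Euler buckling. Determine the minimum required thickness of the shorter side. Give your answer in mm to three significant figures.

b ≈ 20.9 mm

Required P_cr = n·P = 2.5 × 188 = 470.0 kN
L_e = K·L = 0.5 × 0.796 = 0.3980 m
Required I = P_cr·L_e²/(π²E) = 4.700×10^5 × 0.3980² / (π² × 1.68×10^11) = 4.490×10^-8 m⁴
I_req = 4.490×10^4 mm⁴
Rectangle, weak axis: I_min = h·b³/12 with h = 59.4 mm fixed  ⇒  b = (12I/h)^(1/3) = 20.9 mm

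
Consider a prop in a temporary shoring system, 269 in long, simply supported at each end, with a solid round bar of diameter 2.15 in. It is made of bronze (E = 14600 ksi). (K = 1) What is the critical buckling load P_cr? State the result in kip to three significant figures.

I = πd⁴/64 = π×2.15⁴/64 = 1.049 in⁴
Effective length L_e = K·L = 1 × 269 = 269.0 in
P_cr = π²EI / L_e² = π² × 14600×10³ × 1.049 / 269.0² = 2.089×10^3 lb

P_cr ≈ 2.09 kip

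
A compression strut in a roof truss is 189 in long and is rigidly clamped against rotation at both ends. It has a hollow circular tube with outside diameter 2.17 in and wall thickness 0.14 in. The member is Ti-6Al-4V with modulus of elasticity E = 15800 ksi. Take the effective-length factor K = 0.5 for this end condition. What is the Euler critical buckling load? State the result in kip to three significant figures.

Inner diameter d_i = 2.17 − 2×0.14 = 1.890 in
I = π(d_o⁴ − d_i⁴)/64 = π(2.17⁴ − 1.890⁴)/64 = 0.4621 in⁴
Effective length L_e = K·L = 0.5 × 189 = 94.50 in
P_cr = π²EI / L_e² = π² × 15800×10³ × 0.4621 / 94.50² = 8.069×10^3 lb

P_cr ≈ 8.07 kip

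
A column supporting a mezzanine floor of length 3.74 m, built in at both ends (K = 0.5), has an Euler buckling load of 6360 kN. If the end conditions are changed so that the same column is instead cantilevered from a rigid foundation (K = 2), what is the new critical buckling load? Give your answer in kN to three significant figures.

P_cr ≈ 398 kN

P_cr ∝ 1/K², so P_cr,new = P_cr,old × (K_old/K_new)² = 6360 × (0.5/2)²
= 6360 × 0.06250 = 398 kN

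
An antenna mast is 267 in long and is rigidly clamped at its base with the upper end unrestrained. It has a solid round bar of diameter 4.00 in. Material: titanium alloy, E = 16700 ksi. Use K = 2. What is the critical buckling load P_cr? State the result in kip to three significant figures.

P_cr ≈ 7.26 kip

I = πd⁴/64 = π×4.00⁴/64 = 12.57 in⁴
Effective length L_e = K·L = 2 × 267 = 534.0 in
P_cr = π²EI / L_e² = π² × 16700×10³ × 12.57 / 534.0² = 7.263×10^3 lb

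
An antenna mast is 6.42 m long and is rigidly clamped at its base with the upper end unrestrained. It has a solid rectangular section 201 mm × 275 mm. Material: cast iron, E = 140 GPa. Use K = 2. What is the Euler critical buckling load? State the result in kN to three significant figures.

Buckling occurs about the weak axis: I_min = h·b³/12 with b = 201 mm (the shorter side).
I_min = 275×201³/12 = 1.861×10^8 mm⁴
I = 1.861×10^8 mm⁴ = 1.861×10^-4 m⁴
Effective length L_e = K·L = 2 × 6.42 = 12.84 m
P_cr = π²EI / L_e² = π² × 140×10⁹ × 1.861×10^-4 / 12.84² = 1.560×10^6 N

P_cr ≈ 1560 kN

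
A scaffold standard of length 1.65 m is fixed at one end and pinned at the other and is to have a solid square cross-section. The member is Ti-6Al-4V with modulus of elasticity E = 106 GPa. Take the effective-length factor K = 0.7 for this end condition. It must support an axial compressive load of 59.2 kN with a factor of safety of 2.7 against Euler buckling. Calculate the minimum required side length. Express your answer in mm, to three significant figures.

a ≈ 39.5 mm

Required P_cr = n·P = 2.7 × 59.2 = 159.8 kN
L_e = K·L = 0.7 × 1.65 = 1.155 m
Required I = P_cr·L_e²/(π²E) = 1.598×10^5 × 1.155² / (π² × 1.06×10^11) = 2.038×10^-7 m⁴
I_req = 2.038×10^5 mm⁴
Solid square: I = a⁴/12  ⇒  a = (12I)^(1/4) = (12×2.038×10^5)^(1/4) = 39.5 mm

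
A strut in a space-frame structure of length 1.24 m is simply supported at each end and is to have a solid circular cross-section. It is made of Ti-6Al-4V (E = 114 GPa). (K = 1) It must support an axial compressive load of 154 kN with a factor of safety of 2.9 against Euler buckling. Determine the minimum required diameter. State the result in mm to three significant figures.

d ≈ 59.4 mm

Required P_cr = n·P = 2.9 × 154 = 446.6 kN
L_e = K·L = 1 × 1.24 = 1.240 m
Required I = P_cr·L_e²/(π²E) = 4.466×10^5 × 1.240² / (π² × 1.14×10^11) = 6.103×10^-7 m⁴
I_req = 6.103×10^5 mm⁴
Solid circle: I = πd⁴/64  ⇒  d = (64I/π)^(1/4) = (64×6.103×10^5/π)^(1/4) = 59.4 mm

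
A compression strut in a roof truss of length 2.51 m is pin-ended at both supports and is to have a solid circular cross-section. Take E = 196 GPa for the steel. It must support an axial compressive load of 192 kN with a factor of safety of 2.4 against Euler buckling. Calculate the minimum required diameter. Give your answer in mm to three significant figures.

Required P_cr = n·P = 2.4 × 192 = 460.8 kN
L_e = K·L = 1 × 2.51 = 2.510 m
Required I = P_cr·L_e²/(π²E) = 4.608×10^5 × 2.510² / (π² × 1.96×10^11) = 1.501×10^-6 m⁴
I_req = 1.501×10^6 mm⁴
Solid circle: I = πd⁴/64  ⇒  d = (64I/π)^(1/4) = (64×1.501×10^6/π)^(1/4) = 74.4 mm

d ≈ 74.4 mm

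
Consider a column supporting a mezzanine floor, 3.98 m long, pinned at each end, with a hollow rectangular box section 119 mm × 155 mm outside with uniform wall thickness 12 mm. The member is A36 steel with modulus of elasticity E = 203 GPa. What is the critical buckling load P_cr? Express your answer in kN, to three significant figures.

P_cr ≈ 1570 kN

Inner dimensions: h_i = 155 − 2×12 = 131.0 mm, b_i = 119 − 2×12 = 95.00 mm
Weak-axis I_min = (h_o·b_o³ − h_i·b_i³)/12 with b_o = 119, b_i = 95.00 mm (shorter outer/inner sides).
I_min = (155×119³ − 131.0×95.00³)/12 = 1.241×10^7 mm⁴
I = 1.241×10^7 mm⁴ = 1.241×10^-5 m⁴
Effective length L_e = K·L = 1 × 3.98 = 3.980 m
P_cr = π²EI / L_e² = π² × 203×10⁹ × 1.241×10^-5 / 3.980² = 1.569×10^6 N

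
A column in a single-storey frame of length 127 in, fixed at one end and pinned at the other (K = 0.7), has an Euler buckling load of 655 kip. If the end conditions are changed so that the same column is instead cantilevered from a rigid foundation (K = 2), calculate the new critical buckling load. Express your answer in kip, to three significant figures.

P_cr ∝ 1/K², so P_cr,new = P_cr,old × (K_old/K_new)² = 655 × (0.7/2)²
= 655 × 0.1225 = 80.2 kip

P_cr ≈ 80.2 kip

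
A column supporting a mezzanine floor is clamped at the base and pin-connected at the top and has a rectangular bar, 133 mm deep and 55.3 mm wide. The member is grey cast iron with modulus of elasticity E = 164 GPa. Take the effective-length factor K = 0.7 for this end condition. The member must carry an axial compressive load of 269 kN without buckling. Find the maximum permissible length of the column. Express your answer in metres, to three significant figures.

L_max ≈ 4.80 m

Buckling occurs about the weak axis: I_min = h·b³/12 with b = 55.3 mm (the shorter side).
I_min = 133×55.3³/12 = 1.874×10^6 mm⁴
I = 1.874×10^-6 m⁴
At the buckling limit P_cr = P = 2.690×10^5 N
From P_cr = π²EI/(K·L)²:  L = (1/K)·√(π²EI/P_cr) = (1/0.7)·√(π²×1.64×10^11×1.874×10^-6/2.690×10^5)
L = 4.80 m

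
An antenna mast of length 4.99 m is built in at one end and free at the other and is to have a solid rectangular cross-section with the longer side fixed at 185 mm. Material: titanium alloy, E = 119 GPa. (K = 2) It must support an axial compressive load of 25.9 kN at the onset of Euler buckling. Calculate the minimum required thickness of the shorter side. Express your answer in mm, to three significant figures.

b ≈ 52.2 mm

L_e = K·L = 2 × 4.99 = 9.980 m
Required I = P_cr·L_e²/(π²E) = 2.590×10^4 × 9.980² / (π² × 1.19×10^11) = 2.196×10^-6 m⁴
I_req = 2.196×10^6 mm⁴
Rectangle, weak axis: I_min = h·b³/12 with h = 185 mm fixed  ⇒  b = (12I/h)^(1/3) = 52.2 mm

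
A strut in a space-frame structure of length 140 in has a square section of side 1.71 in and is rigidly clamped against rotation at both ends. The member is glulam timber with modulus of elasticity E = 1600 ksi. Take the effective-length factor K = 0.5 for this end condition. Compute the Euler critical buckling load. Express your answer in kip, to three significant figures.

I = a⁴/12 = 1.71⁴/12 = 0.7125 in⁴
Effective length L_e = K·L = 0.5 × 140 = 70.00 in
P_cr = π²EI / L_e² = π² × 1600×10³ × 0.7125 / 70.00² = 2.296×10^3 lb

P_cr ≈ 2.30 kip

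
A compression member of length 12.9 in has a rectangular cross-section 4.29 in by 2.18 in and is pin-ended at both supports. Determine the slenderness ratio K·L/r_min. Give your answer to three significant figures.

λ ≈ 20.5

For a rectangle r_min = b/√12 = 2.18/√12 = 0.6293 in
L_e = K·L = 1 × 12.9 = 12.90 in
λ = L_e / r_min = 12.900 / 0.6293 = 20.5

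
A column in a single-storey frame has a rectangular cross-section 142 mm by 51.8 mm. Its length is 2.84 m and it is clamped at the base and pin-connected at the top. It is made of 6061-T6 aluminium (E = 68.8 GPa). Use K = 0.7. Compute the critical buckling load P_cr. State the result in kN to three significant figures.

P_cr ≈ 283 kN

Buckling occurs about the weak axis: I_min = h·b³/12 with b = 51.8 mm (the shorter side).
I_min = 142×51.8³/12 = 1.645×10^6 mm⁴
I = 1.645×10^6 mm⁴ = 1.645×10^-6 m⁴
Effective length L_e = K·L = 0.7 × 2.84 = 1.988 m
P_cr = π²EI / L_e² = π² × 68.8×10⁹ × 1.645×10^-6 / 1.988² = 2.826×10^5 N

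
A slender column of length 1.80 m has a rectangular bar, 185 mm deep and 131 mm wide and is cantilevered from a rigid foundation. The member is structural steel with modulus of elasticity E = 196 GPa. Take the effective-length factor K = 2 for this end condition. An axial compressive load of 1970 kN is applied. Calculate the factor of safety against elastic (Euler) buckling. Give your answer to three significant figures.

Buckling occurs about the weak axis: I_min = h·b³/12 with b = 131 mm (the shorter side).
I_min = 185×131³/12 = 3.466×10^7 mm⁴
I = 3.466×10^7 mm⁴ = 3.466×10^-5 m⁴
Effective length L_e = K·L = 2 × 1.80 = 3.600 m
P_cr = π²EI / L_e² = π² × 196×10⁹ × 3.466×10^-5 / 3.600² = 5.173×10^6 N
Factor of safety n = P_cr / P = 5173.2 / 1970 = 2.63

n ≈ 2.63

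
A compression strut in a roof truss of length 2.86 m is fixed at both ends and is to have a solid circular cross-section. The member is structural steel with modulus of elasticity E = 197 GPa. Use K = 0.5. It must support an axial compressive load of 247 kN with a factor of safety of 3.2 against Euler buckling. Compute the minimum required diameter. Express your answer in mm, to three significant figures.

d ≈ 64.1 mm

Required P_cr = n·P = 3.2 × 247 = 790.4 kN
L_e = K·L = 0.5 × 2.86 = 1.430 m
Required I = P_cr·L_e²/(π²E) = 7.904×10^5 × 1.430² / (π² × 1.97×10^11) = 8.313×10^-7 m⁴
I_req = 8.313×10^5 mm⁴
Solid circle: I = πd⁴/64  ⇒  d = (64I/π)^(1/4) = (64×8.313×10^5/π)^(1/4) = 64.1 mm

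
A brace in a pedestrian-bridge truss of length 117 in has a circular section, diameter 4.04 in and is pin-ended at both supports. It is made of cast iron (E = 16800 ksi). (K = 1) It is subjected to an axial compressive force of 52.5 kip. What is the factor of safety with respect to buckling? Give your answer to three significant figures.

n ≈ 3.02

I = πd⁴/64 = π×4.04⁴/64 = 13.08 in⁴
Effective length L_e = K·L = 1 × 117 = 117.0 in
P_cr = π²EI / L_e² = π² × 16800×10³ × 13.08 / 117.0² = 1.584×10^5 lb
Factor of safety n = P_cr / P = 158.39 / 52.5 = 3.02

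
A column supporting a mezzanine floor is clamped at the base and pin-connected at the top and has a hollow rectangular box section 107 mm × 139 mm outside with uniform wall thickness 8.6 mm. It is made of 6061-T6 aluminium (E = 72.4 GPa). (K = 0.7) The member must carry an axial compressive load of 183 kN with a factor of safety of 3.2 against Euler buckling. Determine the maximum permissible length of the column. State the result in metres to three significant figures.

L_max ≈ 4.13 m

Inner dimensions: h_i = 139 − 2×8.6 = 121.8 mm, b_i = 107 − 2×8.6 = 89.80 mm
Weak-axis I_min = (h_o·b_o³ − h_i·b_i³)/12 with b_o = 107, b_i = 89.80 mm (shorter outer/inner sides).
I_min = (139×107³ − 121.8×89.80³)/12 = 6.840×10^6 mm⁴
I = 6.840×10^-6 m⁴
Required critical load P_cr = n·P = 3.2 × 183 = 585.6 kN = 5.856×10^5 N
From P_cr = π²EI/(K·L)²:  L = (1/K)·√(π²EI/P_cr) = (1/0.7)·√(π²×7.24×10^10×6.840×10^-6/5.856×10^5)
L = 4.13 m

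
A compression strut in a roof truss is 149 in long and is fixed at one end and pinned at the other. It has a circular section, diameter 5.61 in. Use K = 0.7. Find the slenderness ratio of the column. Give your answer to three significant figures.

For a solid circle r = d/4 = 5.61/4 = 1.402 in
L_e = K·L = 0.7 × 149 = 104.3 in
λ = L_e / r_min = 104.30 / 1.402 = 74.4

λ ≈ 74.4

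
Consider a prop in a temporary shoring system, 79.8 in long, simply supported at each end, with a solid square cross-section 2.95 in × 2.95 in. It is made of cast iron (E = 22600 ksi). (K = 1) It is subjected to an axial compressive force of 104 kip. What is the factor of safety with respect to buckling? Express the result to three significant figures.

I = a⁴/12 = 2.95⁴/12 = 6.311 in⁴
Effective length L_e = K·L = 1 × 79.8 = 79.80 in
P_cr = π²EI / L_e² = π² × 22600×10³ × 6.311 / 79.80² = 2.211×10^5 lb
Factor of safety n = P_cr / P = 221.06 / 104 = 2.13

n ≈ 2.13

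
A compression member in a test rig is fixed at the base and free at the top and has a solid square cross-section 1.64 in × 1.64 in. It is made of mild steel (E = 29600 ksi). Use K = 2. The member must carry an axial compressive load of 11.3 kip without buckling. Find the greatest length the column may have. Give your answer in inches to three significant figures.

L_max ≈ 62.4 in

I = a⁴/12 = 1.64⁴/12 = 0.6028 in⁴
At the buckling limit P_cr = P = 1.130×10^4 lb
From P_cr = π²EI/(K·L)²:  L = (1/K)·√(π²EI/P_cr) = (1/2)·√(π²×2.96×10^7×0.6028/1.130×10^4)
L = 62.4 in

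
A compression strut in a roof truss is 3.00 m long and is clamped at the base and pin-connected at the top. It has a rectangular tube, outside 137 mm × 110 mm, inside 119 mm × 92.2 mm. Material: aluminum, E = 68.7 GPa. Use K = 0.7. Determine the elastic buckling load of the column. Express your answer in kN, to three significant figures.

P_cr ≈ 1140 kN

Weak-axis I_min = (h_o·b_o³ − h_i·b_i³)/12 with b_o = 110, b_i = 92.20 mm (shorter outer/inner sides).
I_min = (137×110³ − 119.0×92.20³)/12 = 7.423×10^6 mm⁴
I = 7.423×10^6 mm⁴ = 7.423×10^-6 m⁴
Effective length L_e = K·L = 0.7 × 3.00 = 2.100 m
P_cr = π²EI / L_e² = π² × 68.7×10⁹ × 7.423×10^-6 / 2.100² = 1.141×10^6 N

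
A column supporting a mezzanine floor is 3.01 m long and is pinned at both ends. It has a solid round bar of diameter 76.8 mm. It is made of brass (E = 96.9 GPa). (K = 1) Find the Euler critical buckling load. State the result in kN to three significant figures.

P_cr ≈ 180 kN

I = πd⁴/64 = π×76.8⁴/64 = 1.708×10^6 mm⁴
I = 1.708×10^6 mm⁴ = 1.708×10^-6 m⁴
Effective length L_e = K·L = 1 × 3.01 = 3.010 m
P_cr = π²EI / L_e² = π² × 96.9×10⁹ × 1.708×10^-6 / 3.010² = 1.803×10^5 N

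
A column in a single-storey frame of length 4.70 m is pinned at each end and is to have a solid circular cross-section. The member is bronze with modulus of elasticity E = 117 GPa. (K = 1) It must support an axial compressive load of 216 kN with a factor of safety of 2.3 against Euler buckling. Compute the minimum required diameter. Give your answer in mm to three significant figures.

Required P_cr = n·P = 2.3 × 216 = 496.8 kN
L_e = K·L = 1 × 4.70 = 4.700 m
Required I = P_cr·L_e²/(π²E) = 4.968×10^5 × 4.700² / (π² × 1.17×10^11) = 9.504×10^-6 m⁴
I_req = 9.504×10^6 mm⁴
Solid circle: I = πd⁴/64  ⇒  d = (64I/π)^(1/4) = (64×9.504×10^6/π)^(1/4) = 118 mm

d ≈ 118 mm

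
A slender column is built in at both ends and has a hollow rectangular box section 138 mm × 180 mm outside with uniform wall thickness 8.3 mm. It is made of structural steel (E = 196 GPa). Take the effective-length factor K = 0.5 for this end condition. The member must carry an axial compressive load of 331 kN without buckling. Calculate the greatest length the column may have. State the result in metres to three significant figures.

Inner dimensions: h_i = 180 − 2×8.3 = 163.4 mm, b_i = 138 − 2×8.3 = 121.4 mm
Weak-axis I_min = (h_o·b_o³ − h_i·b_i³)/12 with b_o = 138, b_i = 121.4 mm (shorter outer/inner sides).
I_min = (180×138³ − 163.4×121.4³)/12 = 1.506×10^7 mm⁴
I = 1.506×10^-5 m⁴
At the buckling limit P_cr = P = 3.310×10^5 N
From P_cr = π²EI/(K·L)²:  L = (1/K)·√(π²EI/P_cr) = (1/0.5)·√(π²×1.96×10^11×1.506×10^-5/3.310×10^5)
L = 18.8 m

L_max ≈ 18.8 m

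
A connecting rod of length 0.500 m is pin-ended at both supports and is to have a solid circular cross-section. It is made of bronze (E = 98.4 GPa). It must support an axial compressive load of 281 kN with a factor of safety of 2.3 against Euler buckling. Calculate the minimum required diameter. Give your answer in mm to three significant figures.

Required P_cr = n·P = 2.3 × 281 = 646.3 kN
L_e = K·L = 1 × 0.500 = 0.5000 m
Required I = P_cr·L_e²/(π²E) = 6.463×10^5 × 0.5000² / (π² × 9.84×10^10) = 1.664×10^-7 m⁴
I_req = 1.664×10^5 mm⁴
Solid circle: I = πd⁴/64  ⇒  d = (64I/π)^(1/4) = (64×1.664×10^5/π)^(1/4) = 42.9 mm

d ≈ 42.9 mm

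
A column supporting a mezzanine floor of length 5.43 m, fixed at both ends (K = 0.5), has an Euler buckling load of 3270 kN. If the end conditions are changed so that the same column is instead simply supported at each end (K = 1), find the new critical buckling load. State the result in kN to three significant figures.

P_cr ≈ 818 kN

P_cr ∝ 1/K², so P_cr,new = P_cr,old × (K_old/K_new)² = 3270 × (0.5/1)²
= 3270 × 0.2500 = 818 kN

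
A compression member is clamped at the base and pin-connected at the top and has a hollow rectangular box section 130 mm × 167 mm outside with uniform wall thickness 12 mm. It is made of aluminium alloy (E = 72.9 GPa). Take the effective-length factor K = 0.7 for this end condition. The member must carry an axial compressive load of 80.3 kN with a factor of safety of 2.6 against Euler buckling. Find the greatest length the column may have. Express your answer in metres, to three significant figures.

L_max ≈ 10.7 m

Inner dimensions: h_i = 167 − 2×12 = 143.0 mm, b_i = 130 − 2×12 = 106.0 mm
Weak-axis I_min = (h_o·b_o³ − h_i·b_i³)/12 with b_o = 130, b_i = 106.0 mm (shorter outer/inner sides).
I_min = (167×130³ − 143.0×106.0³)/12 = 1.638×10^7 mm⁴
I = 1.638×10^-5 m⁴
Required critical load P_cr = n·P = 2.6 × 80.3 = 208.8 kN = 2.088×10^5 N
From P_cr = π²EI/(K·L)²:  L = (1/K)·√(π²EI/P_cr) = (1/0.7)·√(π²×7.29×10^10×1.638×10^-5/2.088×10^5)
L = 10.7 m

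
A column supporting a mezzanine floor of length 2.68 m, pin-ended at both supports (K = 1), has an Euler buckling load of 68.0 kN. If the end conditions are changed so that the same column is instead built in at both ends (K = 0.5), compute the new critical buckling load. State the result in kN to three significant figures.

P_cr ∝ 1/K², so P_cr,new = P_cr,old × (K_old/K_new)² = 68.0 × (1/0.5)²
= 68.0 × 4.000 = 272 kN

P_cr ≈ 272 kN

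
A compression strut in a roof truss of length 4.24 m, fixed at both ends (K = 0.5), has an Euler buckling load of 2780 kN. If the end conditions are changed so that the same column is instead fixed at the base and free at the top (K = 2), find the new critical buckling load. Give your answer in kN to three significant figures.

P_cr ∝ 1/K², so P_cr,new = P_cr,old × (K_old/K_new)² = 2780 × (0.5/2)²
= 2780 × 0.06250 = 174 kN

P_cr ≈ 174 kN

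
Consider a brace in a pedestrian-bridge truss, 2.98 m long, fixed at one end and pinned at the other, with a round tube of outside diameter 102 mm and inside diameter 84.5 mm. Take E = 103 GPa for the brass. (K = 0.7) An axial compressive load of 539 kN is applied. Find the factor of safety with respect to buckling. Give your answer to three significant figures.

d_o = 102 mm, d_i = 84.5 mm
I = π(d_o⁴ − d_i⁴)/64 = π(102⁴ − 84.50⁴)/64 = 2.811×10^6 mm⁴
I = 2.811×10^6 mm⁴ = 2.811×10^-6 m⁴
Effective length L_e = K·L = 0.7 × 2.98 = 2.086 m
P_cr = π²EI / L_e² = π² × 103×10⁹ × 2.811×10^-6 / 2.086² = 6.566×10^5 N
Factor of safety n = P_cr / P = 656.64 / 539 = 1.22

n ≈ 1.22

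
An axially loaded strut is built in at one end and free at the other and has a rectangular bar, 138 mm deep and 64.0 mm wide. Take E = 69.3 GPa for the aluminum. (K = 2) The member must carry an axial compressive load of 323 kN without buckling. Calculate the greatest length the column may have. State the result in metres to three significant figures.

Buckling occurs about the weak axis: I_min = h·b³/12 with b = 64.0 mm (the shorter side).
I_min = 138×64.0³/12 = 3.015×10^6 mm⁴
I = 3.015×10^-6 m⁴
At the buckling limit P_cr = P = 3.230×10^5 N
From P_cr = π²EI/(K·L)²:  L = (1/K)·√(π²EI/P_cr) = (1/2)·√(π²×6.93×10^10×3.015×10^-6/3.230×10^5)
L = 1.26 m

L_max ≈ 1.26 m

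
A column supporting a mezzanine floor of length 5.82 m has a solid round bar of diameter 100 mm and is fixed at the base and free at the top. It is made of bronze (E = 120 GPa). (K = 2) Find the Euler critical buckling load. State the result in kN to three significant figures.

P_cr ≈ 42.9 kN

I = πd⁴/64 = π×100⁴/64 = 4.909×10^6 mm⁴
I = 4.909×10^6 mm⁴ = 4.909×10^-6 m⁴
Effective length L_e = K·L = 2 × 5.82 = 11.64 m
P_cr = π²EI / L_e² = π² × 120×10⁹ × 4.909×10^-6 / 11.64² = 4.291×10^4 N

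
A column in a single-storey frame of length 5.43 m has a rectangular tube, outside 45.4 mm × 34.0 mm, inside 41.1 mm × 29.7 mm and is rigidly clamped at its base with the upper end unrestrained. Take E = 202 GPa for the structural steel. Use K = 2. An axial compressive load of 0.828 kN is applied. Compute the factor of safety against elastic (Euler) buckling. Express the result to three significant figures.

n ≈ 1.20

Weak-axis I_min = (h_o·b_o³ − h_i·b_i³)/12 with b_o = 34.0, b_i = 29.70 mm (shorter outer/inner sides).
I_min = (45.4×34.0³ − 41.10×29.70³)/12 = 5.897×10^4 mm⁴
I = 5.897×10^4 mm⁴ = 5.897×10^-8 m⁴
Effective length L_e = K·L = 2 × 5.43 = 10.86 m
P_cr = π²EI / L_e² = π² × 202×10⁹ × 5.897×10^-8 / 10.86² = 996.9 N
Factor of safety n = P_cr / P = 0.99686 / 0.828 = 1.20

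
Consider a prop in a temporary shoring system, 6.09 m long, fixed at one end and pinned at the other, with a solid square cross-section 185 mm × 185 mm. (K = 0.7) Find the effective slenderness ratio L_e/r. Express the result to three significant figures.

For a square r = a/√12 = 185/√12 = 53.40 mm
L_e = K·L = 0.7 × 6.09 m = 4.263 m = 4263.0 mm
λ = L_e / r_min = 4263.0 / 53.40 = 79.8

λ ≈ 79.8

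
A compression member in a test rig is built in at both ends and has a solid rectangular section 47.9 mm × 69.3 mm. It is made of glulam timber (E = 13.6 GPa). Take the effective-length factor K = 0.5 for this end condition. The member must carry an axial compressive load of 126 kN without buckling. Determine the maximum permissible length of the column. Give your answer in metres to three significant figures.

L_max ≈ 1.64 m

Buckling occurs about the weak axis: I_min = h·b³/12 with b = 47.9 mm (the shorter side).
I_min = 69.3×47.9³/12 = 6.347×10^5 mm⁴
I = 6.347×10^-7 m⁴
At the buckling limit P_cr = P = 1.260×10^5 N
From P_cr = π²EI/(K·L)²:  L = (1/K)·√(π²EI/P_cr) = (1/0.5)·√(π²×1.36×10^10×6.347×10^-7/1.260×10^5)
L = 1.64 m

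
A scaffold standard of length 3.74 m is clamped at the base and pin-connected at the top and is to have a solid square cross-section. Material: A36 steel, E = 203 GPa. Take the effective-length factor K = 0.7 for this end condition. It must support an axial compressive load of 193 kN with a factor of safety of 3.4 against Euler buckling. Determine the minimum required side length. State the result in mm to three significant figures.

Required P_cr = n·P = 3.4 × 193 = 656.2 kN
L_e = K·L = 0.7 × 3.74 = 2.618 m
Required I = P_cr·L_e²/(π²E) = 6.562×10^5 × 2.618² / (π² × 2.03×10^11) = 2.245×10^-6 m⁴
I_req = 2.245×10^6 mm⁴
Solid square: I = a⁴/12  ⇒  a = (12I)^(1/4) = (12×2.245×10^6)^(1/4) = 72.0 mm

a ≈ 72.0 mm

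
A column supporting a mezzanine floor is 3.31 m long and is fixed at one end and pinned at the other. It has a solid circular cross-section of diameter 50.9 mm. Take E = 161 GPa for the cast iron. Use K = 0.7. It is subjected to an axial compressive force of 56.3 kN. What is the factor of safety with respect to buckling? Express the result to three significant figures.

I = πd⁴/64 = π×50.9⁴/64 = 3.295×10^5 mm⁴
I = 3.295×10^5 mm⁴ = 3.295×10^-7 m⁴
Effective length L_e = K·L = 0.7 × 3.31 = 2.317 m
P_cr = π²EI / L_e² = π² × 161×10⁹ × 3.295×10^-7 / 2.317² = 9.752×10^4 N
Factor of safety n = P_cr / P = 97.525 / 56.3 = 1.73

n ≈ 1.73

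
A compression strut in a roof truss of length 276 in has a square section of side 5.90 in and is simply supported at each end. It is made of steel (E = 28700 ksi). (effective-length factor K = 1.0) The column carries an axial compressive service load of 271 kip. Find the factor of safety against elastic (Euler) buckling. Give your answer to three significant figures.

n ≈ 1.39

I = a⁴/12 = 5.90⁴/12 = 101.0 in⁴
Effective length L_e = K·L = 1 × 276 = 276.0 in
P_cr = π²EI / L_e² = π² × 28700×10³ × 101.0 / 276.0² = 3.755×10^5 lb
Factor of safety n = P_cr / P = 375.48 / 271 = 1.39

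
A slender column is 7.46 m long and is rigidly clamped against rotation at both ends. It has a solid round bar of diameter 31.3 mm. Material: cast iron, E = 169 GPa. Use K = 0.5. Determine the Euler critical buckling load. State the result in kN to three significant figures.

P_cr ≈ 5.65 kN

I = πd⁴/64 = π×31.3⁴/64 = 4.711×10^4 mm⁴
I = 4.711×10^4 mm⁴ = 4.711×10^-8 m⁴
Effective length L_e = K·L = 0.5 × 7.46 = 3.730 m
P_cr = π²EI / L_e² = π² × 169×10⁹ × 4.711×10^-8 / 3.730² = 5.648×10^3 N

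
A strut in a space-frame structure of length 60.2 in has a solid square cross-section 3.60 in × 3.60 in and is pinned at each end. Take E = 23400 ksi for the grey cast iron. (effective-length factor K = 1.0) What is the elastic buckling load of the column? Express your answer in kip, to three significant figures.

P_cr ≈ 892 kip

I = a⁴/12 = 3.60⁴/12 = 14.00 in⁴
Effective length L_e = K·L = 1 × 60.2 = 60.20 in
P_cr = π²EI / L_e² = π² × 23400×10³ × 14.00 / 60.20² = 8.920×10^5 lb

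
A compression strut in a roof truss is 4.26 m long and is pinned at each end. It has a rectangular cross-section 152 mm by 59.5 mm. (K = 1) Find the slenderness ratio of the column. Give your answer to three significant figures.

λ ≈ 248

For a rectangle r_min = b/√12 = 59.5/√12 = 17.18 mm
L_e = K·L = 1 × 4.26 m = 4.260 m = 4260.0 mm
λ = L_e / r_min = 4260.0 / 17.18 = 248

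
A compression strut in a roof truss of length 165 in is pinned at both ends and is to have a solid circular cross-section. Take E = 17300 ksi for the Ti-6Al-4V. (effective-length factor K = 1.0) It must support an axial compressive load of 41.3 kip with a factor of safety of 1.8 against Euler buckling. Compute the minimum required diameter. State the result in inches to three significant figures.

Required P_cr = n·P = 1.8 × 41.3 = 74.34 kip
L_e = K·L = 1 × 165 = 165.0 in
Required I = P_cr·L_e²/(π²E) = 7.434×10^4 × 165.0² / (π² × 1.73×10^7) = 11.85 in⁴
Solid circle: I = πd⁴/64  ⇒  d = (64I/π)^(1/4) = (64×11.85/π)^(1/4) = 3.94 in

d ≈ 3.94 in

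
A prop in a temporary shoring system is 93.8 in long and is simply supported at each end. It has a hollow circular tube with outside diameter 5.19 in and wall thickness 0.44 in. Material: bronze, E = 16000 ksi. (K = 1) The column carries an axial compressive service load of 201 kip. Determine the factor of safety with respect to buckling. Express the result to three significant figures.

Inner diameter d_i = 5.19 − 2×0.44 = 4.310 in
I = π(d_o⁴ − d_i⁴)/64 = π(5.19⁴ − 4.310⁴)/64 = 18.68 in⁴
Effective length L_e = K·L = 1 × 93.8 = 93.80 in
P_cr = π²EI / L_e² = π² × 16000×10³ × 18.68 / 93.80² = 3.352×10^5 lb
Factor of safety n = P_cr / P = 335.21 / 201 = 1.67

n ≈ 1.67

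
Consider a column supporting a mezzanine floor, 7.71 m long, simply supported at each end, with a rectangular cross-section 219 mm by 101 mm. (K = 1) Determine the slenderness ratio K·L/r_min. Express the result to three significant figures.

λ ≈ 264

Buckling occurs about the weak axis: I_min = h·b³/12 with b = 101 mm (the shorter side).
I_min = 219×101³/12 = 1.880×10^7 mm⁴
A = 2.212×10^4 mm²;  r_min = √(I/A) = √(1.880×10^7/2.212×10^4) = 29.16 mm
L_e = K·L = 1 × 7.71 m = 7.710 m = 7710.0 mm
λ = L_e / r_min = 7710.0 / 29.16 = 264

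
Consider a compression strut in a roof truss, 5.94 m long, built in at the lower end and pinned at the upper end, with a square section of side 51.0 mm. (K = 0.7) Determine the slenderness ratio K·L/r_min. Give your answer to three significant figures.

For a square r = a/√12 = 51.0/√12 = 14.72 mm
L_e = K·L = 0.7 × 5.94 m = 4.158 m = 4158.0 mm
λ = L_e / r_min = 4158.0 / 14.72 = 282

λ ≈ 282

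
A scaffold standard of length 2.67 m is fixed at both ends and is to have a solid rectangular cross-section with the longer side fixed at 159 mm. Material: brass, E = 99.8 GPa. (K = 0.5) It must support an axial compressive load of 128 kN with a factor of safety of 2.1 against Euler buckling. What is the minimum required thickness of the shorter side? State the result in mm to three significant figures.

b ≈ 33.2 mm

Required P_cr = n·P = 2.1 × 128 = 268.8 kN
L_e = K·L = 0.5 × 2.67 = 1.335 m
Required I = P_cr·L_e²/(π²E) = 2.688×10^5 × 1.335² / (π² × 9.98×10^10) = 4.864×10^-7 m⁴
I_req = 4.864×10^5 mm⁴
Rectangle, weak axis: I_min = h·b³/12 with h = 159 mm fixed  ⇒  b = (12I/h)^(1/3) = 33.2 mm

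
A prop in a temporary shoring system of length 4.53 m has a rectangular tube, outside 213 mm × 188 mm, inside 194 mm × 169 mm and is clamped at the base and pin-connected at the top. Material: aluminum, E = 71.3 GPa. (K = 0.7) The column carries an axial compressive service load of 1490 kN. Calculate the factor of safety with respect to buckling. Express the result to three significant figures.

Weak-axis I_min = (h_o·b_o³ − h_i·b_i³)/12 with b_o = 188, b_i = 169.0 mm (shorter outer/inner sides).
I_min = (213×188³ − 194.0×169.0³)/12 = 3.991×10^7 mm⁴
I = 3.991×10^7 mm⁴ = 3.991×10^-5 m⁴
Effective length L_e = K·L = 0.7 × 4.53 = 3.171 m
P_cr = π²EI / L_e² = π² × 71.3×10⁹ × 3.991×10^-5 / 3.171² = 2.793×10^6 N
Factor of safety n = P_cr / P = 2793.0 / 1490 = 1.87

n ≈ 1.87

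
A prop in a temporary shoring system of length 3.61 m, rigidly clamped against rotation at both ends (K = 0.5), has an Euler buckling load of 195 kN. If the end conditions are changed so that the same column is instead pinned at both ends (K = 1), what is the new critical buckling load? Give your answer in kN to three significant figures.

P_cr ∝ 1/K², so P_cr,new = P_cr,old × (K_old/K_new)² = 195 × (0.5/1)²
= 195 × 0.2500 = 48.8 kN

P_cr ≈ 48.8 kN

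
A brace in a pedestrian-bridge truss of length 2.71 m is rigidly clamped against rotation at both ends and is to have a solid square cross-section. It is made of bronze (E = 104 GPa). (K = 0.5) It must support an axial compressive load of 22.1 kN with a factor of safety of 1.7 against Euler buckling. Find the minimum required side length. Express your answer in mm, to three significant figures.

Required P_cr = n·P = 1.7 × 22.1 = 37.57 kN
L_e = K·L = 0.5 × 2.71 = 1.355 m
Required I = P_cr·L_e²/(π²E) = 3.757×10^4 × 1.355² / (π² × 1.04×10^11) = 6.720×10^-8 m⁴
I_req = 6.720×10^4 mm⁴
Solid square: I = a⁴/12  ⇒  a = (12I)^(1/4) = (12×6.720×10^4)^(1/4) = 30.0 mm

a ≈ 30.0 mm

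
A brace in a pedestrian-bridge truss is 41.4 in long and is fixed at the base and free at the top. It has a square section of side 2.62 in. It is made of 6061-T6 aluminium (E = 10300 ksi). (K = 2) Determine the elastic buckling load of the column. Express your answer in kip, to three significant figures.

P_cr ≈ 58.2 kip

I = a⁴/12 = 2.62⁴/12 = 3.927 in⁴
Effective length L_e = K·L = 2 × 41.4 = 82.80 in
P_cr = π²EI / L_e² = π² × 10300×10³ × 3.927 / 82.80² = 5.822×10^4 lb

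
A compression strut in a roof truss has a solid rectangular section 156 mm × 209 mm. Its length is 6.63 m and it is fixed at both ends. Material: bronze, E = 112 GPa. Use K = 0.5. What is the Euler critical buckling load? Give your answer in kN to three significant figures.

P_cr ≈ 6650 kN

Buckling occurs about the weak axis: I_min = h·b³/12 with b = 156 mm (the shorter side).
I_min = 209×156³/12 = 6.612×10^7 mm⁴
I = 6.612×10^7 mm⁴ = 6.612×10^-5 m⁴
Effective length L_e = K·L = 0.5 × 6.63 = 3.315 m
P_cr = π²EI / L_e² = π² × 112×10⁹ × 6.612×10^-5 / 3.315² = 6.651×10^6 N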